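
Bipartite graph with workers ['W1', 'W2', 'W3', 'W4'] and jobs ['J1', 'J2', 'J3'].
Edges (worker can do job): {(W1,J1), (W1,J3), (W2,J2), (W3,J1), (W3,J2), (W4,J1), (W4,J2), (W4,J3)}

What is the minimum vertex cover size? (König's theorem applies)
Minimum vertex cover size = 3

By König's theorem: in bipartite graphs,
min vertex cover = max matching = 3

Maximum matching has size 3, so minimum vertex cover also has size 3.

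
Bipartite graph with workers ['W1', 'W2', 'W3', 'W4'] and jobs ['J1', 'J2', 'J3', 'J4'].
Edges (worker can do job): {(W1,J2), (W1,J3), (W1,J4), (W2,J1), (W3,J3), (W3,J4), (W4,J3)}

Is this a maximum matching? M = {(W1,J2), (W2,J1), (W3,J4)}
No, size 3 is not maximum

Proposed matching has size 3.
Maximum matching size for this graph: 4.

This is NOT maximum - can be improved to size 4.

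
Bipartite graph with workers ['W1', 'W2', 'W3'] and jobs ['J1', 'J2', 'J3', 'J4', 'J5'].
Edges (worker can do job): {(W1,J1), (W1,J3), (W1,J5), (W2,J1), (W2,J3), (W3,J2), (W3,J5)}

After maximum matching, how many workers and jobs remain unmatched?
Unmatched: 0 workers, 2 jobs

Maximum matching size: 3
Workers: 3 total, 3 matched, 0 unmatched
Jobs: 5 total, 3 matched, 2 unmatched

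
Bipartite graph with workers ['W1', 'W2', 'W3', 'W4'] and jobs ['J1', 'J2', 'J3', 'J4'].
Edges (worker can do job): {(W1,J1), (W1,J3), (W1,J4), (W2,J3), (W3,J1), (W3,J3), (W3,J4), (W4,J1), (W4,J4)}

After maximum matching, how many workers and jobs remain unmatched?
Unmatched: 1 workers, 1 jobs

Maximum matching size: 3
Workers: 4 total, 3 matched, 1 unmatched
Jobs: 4 total, 3 matched, 1 unmatched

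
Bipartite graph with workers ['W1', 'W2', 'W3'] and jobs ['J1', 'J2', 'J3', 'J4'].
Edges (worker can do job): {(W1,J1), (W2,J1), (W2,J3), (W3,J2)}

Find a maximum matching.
Matching: {(W1,J1), (W2,J3), (W3,J2)}

Maximum matching (size 3):
  W1 → J1
  W2 → J3
  W3 → J2

Each worker is assigned to at most one job, and each job to at most one worker.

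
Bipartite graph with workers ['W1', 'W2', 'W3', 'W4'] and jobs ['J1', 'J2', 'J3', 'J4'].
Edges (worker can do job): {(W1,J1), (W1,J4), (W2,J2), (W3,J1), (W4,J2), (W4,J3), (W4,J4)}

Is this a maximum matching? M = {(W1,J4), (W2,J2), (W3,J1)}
No, size 3 is not maximum

Proposed matching has size 3.
Maximum matching size for this graph: 4.

This is NOT maximum - can be improved to size 4.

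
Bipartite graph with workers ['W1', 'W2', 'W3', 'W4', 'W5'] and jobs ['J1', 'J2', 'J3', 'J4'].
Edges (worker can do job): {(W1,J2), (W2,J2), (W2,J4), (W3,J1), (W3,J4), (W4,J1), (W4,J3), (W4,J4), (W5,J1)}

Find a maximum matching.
Matching: {(W1,J2), (W3,J4), (W4,J3), (W5,J1)}

Maximum matching (size 4):
  W1 → J2
  W3 → J4
  W4 → J3
  W5 → J1

Each worker is assigned to at most one job, and each job to at most one worker.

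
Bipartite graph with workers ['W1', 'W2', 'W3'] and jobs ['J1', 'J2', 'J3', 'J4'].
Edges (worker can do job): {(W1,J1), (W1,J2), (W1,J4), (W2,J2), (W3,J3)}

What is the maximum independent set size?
Maximum independent set = 4

By König's theorem:
- Min vertex cover = Max matching = 3
- Max independent set = Total vertices - Min vertex cover
- Max independent set = 7 - 3 = 4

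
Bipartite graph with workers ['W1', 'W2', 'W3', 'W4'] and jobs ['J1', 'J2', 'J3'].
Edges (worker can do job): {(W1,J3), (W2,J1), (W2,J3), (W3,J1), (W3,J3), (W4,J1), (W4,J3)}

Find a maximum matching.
Matching: {(W3,J1), (W4,J3)}

Maximum matching (size 2):
  W3 → J1
  W4 → J3

Each worker is assigned to at most one job, and each job to at most one worker.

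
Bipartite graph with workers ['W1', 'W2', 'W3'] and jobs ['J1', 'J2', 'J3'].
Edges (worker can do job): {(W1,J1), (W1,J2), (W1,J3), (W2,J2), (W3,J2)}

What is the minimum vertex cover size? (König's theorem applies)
Minimum vertex cover size = 2

By König's theorem: in bipartite graphs,
min vertex cover = max matching = 2

Maximum matching has size 2, so minimum vertex cover also has size 2.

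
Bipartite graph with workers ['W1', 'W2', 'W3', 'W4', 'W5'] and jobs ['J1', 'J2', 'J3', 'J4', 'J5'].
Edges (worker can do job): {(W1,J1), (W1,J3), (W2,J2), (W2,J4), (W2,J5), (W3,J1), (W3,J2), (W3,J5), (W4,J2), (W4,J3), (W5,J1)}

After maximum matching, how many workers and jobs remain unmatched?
Unmatched: 0 workers, 0 jobs

Maximum matching size: 5
Workers: 5 total, 5 matched, 0 unmatched
Jobs: 5 total, 5 matched, 0 unmatched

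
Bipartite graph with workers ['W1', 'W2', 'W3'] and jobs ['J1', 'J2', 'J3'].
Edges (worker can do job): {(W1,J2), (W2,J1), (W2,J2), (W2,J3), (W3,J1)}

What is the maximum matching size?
Maximum matching size = 3

Maximum matching: {(W1,J2), (W2,J3), (W3,J1)}
Size: 3

This assigns 3 workers to 3 distinct jobs.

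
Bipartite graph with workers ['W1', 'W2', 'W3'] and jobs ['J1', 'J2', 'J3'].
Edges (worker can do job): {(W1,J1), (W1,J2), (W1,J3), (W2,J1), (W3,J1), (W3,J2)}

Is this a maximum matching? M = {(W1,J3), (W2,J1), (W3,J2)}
Yes, size 3 is maximum

Proposed matching has size 3.
Maximum matching size for this graph: 3.

This is a maximum matching.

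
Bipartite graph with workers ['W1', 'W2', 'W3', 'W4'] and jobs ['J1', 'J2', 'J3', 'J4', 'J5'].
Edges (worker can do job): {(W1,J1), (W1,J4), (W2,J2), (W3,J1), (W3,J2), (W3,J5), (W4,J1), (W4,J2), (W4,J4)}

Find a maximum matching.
Matching: {(W1,J4), (W2,J2), (W3,J5), (W4,J1)}

Maximum matching (size 4):
  W1 → J4
  W2 → J2
  W3 → J5
  W4 → J1

Each worker is assigned to at most one job, and each job to at most one worker.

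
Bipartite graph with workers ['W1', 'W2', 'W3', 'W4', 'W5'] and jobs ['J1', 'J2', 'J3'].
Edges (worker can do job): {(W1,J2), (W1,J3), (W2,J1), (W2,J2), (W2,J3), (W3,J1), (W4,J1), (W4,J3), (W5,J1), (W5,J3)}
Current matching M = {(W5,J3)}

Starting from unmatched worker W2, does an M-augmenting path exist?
Yes: W2 → J3 → W5 → J1

An M-augmenting path alternates non-matching / matching edges, starting and ending at unmatched vertices.
Path: W2 → J3 → W5 → J1
(J1 is unmatched in M, so the path is augmenting.)
Flipping edges along this path would increase |M| from 1 to 2.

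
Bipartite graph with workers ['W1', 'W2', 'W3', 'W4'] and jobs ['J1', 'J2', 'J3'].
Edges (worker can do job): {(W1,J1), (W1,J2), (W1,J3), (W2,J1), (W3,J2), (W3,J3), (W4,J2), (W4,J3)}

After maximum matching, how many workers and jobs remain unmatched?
Unmatched: 1 workers, 0 jobs

Maximum matching size: 3
Workers: 4 total, 3 matched, 1 unmatched
Jobs: 3 total, 3 matched, 0 unmatched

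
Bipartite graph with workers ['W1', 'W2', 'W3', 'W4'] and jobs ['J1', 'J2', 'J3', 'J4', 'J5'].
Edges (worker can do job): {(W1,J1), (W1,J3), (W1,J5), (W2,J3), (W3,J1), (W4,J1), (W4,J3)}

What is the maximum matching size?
Maximum matching size = 3

Maximum matching: {(W1,J5), (W2,J3), (W4,J1)}
Size: 3

This assigns 3 workers to 3 distinct jobs.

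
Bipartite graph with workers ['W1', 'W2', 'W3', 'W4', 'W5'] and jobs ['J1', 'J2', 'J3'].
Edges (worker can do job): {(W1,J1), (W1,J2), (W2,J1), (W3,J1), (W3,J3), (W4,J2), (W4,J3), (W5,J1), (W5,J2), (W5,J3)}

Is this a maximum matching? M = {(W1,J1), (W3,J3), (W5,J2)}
Yes, size 3 is maximum

Proposed matching has size 3.
Maximum matching size for this graph: 3.

This is a maximum matching.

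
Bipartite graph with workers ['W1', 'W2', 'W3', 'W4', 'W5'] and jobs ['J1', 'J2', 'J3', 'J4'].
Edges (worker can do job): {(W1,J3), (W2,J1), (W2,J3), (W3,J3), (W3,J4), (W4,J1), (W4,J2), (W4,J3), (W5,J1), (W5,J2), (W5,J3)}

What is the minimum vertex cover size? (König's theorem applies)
Minimum vertex cover size = 4

By König's theorem: in bipartite graphs,
min vertex cover = max matching = 4

Maximum matching has size 4, so minimum vertex cover also has size 4.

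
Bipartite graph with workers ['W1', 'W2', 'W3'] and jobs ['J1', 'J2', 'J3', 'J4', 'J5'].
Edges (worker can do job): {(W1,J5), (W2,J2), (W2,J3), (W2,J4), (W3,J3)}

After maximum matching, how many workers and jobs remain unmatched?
Unmatched: 0 workers, 2 jobs

Maximum matching size: 3
Workers: 3 total, 3 matched, 0 unmatched
Jobs: 5 total, 3 matched, 2 unmatched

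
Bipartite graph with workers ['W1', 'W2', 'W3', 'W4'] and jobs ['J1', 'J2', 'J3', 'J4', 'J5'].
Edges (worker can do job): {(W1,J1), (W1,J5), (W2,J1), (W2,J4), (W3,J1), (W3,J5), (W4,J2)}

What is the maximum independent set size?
Maximum independent set = 5

By König's theorem:
- Min vertex cover = Max matching = 4
- Max independent set = Total vertices - Min vertex cover
- Max independent set = 9 - 4 = 5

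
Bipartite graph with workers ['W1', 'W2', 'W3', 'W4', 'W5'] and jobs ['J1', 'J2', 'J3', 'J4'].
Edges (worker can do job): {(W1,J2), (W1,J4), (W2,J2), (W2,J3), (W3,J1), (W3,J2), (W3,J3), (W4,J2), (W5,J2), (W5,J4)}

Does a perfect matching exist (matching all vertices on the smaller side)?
Yes, perfect matching exists (size 4)

Perfect matching: {(W2,J3), (W3,J1), (W4,J2), (W5,J4)}
All 4 vertices on the smaller side are matched.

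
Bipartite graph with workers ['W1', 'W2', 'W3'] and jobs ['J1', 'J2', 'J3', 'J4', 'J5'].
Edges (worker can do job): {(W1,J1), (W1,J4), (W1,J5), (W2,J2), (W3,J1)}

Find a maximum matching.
Matching: {(W1,J4), (W2,J2), (W3,J1)}

Maximum matching (size 3):
  W1 → J4
  W2 → J2
  W3 → J1

Each worker is assigned to at most one job, and each job to at most one worker.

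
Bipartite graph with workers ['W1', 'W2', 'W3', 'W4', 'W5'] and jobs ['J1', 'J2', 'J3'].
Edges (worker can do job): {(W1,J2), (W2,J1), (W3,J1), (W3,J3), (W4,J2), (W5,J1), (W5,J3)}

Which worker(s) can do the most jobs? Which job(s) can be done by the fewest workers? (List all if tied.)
Most versatile: W3, W5 (2 jobs); Least covered: J2, J3 (2 workers)

Worker degrees (jobs they can do): W1:1, W2:1, W3:2, W4:1, W5:2
Job degrees (workers who can do it): J1:3, J2:2, J3:2

Maximum worker degree is 2, achieved by: W3, W5
Minimum job degree is 2, achieved by: J2, J3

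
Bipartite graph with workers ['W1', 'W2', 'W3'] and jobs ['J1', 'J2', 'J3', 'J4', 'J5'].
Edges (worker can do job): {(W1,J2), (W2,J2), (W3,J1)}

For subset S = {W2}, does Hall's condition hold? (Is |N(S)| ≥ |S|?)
Yes: |N(S)| = 1, |S| = 1

Subset S = {W2}
Neighbors N(S) = {J2}

|N(S)| = 1, |S| = 1
Hall's condition: |N(S)| ≥ |S| is satisfied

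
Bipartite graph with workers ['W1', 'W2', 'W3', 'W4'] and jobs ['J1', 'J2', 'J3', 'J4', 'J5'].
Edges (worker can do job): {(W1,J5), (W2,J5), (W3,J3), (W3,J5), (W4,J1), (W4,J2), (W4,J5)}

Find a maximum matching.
Matching: {(W1,J5), (W3,J3), (W4,J2)}

Maximum matching (size 3):
  W1 → J5
  W3 → J3
  W4 → J2

Each worker is assigned to at most one job, and each job to at most one worker.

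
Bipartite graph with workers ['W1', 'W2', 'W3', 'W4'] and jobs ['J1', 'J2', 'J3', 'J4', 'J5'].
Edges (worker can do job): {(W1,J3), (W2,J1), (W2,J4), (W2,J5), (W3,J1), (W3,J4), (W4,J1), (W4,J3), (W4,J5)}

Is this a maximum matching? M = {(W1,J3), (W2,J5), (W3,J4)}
No, size 3 is not maximum

Proposed matching has size 3.
Maximum matching size for this graph: 4.

This is NOT maximum - can be improved to size 4.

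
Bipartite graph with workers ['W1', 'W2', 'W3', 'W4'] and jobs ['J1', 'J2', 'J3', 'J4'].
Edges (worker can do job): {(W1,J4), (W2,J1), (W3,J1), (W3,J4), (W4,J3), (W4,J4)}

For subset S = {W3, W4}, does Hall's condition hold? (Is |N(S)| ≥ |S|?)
Yes: |N(S)| = 3, |S| = 2

Subset S = {W3, W4}
Neighbors N(S) = {J1, J3, J4}

|N(S)| = 3, |S| = 2
Hall's condition: |N(S)| ≥ |S| is satisfied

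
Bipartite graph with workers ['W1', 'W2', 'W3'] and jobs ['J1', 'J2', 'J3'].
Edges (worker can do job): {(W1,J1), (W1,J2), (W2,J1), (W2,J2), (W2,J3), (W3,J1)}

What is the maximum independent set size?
Maximum independent set = 3

By König's theorem:
- Min vertex cover = Max matching = 3
- Max independent set = Total vertices - Min vertex cover
- Max independent set = 6 - 3 = 3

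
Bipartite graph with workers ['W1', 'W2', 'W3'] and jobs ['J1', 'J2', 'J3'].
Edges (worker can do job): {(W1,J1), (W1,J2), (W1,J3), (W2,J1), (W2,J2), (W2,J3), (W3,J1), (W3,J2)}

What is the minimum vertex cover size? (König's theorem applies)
Minimum vertex cover size = 3

By König's theorem: in bipartite graphs,
min vertex cover = max matching = 3

Maximum matching has size 3, so minimum vertex cover also has size 3.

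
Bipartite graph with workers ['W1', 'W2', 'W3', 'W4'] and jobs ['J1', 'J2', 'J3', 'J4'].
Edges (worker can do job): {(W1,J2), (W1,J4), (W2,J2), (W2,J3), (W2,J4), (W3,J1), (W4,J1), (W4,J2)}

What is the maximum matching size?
Maximum matching size = 4

Maximum matching: {(W1,J4), (W2,J3), (W3,J1), (W4,J2)}
Size: 4

This assigns 4 workers to 4 distinct jobs.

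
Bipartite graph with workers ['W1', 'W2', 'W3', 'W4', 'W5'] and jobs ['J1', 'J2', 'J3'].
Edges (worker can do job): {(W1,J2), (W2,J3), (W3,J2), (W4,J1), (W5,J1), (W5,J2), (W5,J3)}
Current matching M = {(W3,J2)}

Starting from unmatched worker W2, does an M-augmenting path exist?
Yes: W2 → J3

An M-augmenting path alternates non-matching / matching edges, starting and ending at unmatched vertices.
Path: W2 → J3
(J3 is unmatched in M, so the path is augmenting.)
Flipping edges along this path would increase |M| from 1 to 2.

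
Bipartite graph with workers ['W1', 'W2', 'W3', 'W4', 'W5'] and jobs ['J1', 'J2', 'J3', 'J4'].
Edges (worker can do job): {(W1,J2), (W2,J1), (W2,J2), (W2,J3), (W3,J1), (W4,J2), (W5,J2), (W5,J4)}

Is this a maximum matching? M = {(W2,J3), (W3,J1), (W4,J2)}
No, size 3 is not maximum

Proposed matching has size 3.
Maximum matching size for this graph: 4.

This is NOT maximum - can be improved to size 4.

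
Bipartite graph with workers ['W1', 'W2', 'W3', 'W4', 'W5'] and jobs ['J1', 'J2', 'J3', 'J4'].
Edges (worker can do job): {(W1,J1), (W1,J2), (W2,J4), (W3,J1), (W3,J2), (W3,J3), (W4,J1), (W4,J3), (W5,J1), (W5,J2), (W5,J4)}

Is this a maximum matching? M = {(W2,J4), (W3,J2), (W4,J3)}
No, size 3 is not maximum

Proposed matching has size 3.
Maximum matching size for this graph: 4.

This is NOT maximum - can be improved to size 4.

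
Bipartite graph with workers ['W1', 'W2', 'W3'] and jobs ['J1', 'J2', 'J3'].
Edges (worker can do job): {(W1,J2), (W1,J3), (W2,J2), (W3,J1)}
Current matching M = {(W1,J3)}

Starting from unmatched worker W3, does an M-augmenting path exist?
Yes: W3 → J1

An M-augmenting path alternates non-matching / matching edges, starting and ending at unmatched vertices.
Path: W3 → J1
(J1 is unmatched in M, so the path is augmenting.)
Flipping edges along this path would increase |M| from 1 to 2.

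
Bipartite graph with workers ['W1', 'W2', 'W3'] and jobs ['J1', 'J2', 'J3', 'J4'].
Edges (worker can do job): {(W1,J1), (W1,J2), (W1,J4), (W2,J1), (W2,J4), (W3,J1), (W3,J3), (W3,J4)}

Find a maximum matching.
Matching: {(W1,J2), (W2,J1), (W3,J4)}

Maximum matching (size 3):
  W1 → J2
  W2 → J1
  W3 → J4

Each worker is assigned to at most one job, and each job to at most one worker.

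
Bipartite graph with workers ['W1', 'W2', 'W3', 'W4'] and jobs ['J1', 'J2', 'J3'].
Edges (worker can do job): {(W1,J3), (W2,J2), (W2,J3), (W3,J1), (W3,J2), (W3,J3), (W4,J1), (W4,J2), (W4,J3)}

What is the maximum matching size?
Maximum matching size = 3

Maximum matching: {(W1,J3), (W3,J2), (W4,J1)}
Size: 3

This assigns 3 workers to 3 distinct jobs.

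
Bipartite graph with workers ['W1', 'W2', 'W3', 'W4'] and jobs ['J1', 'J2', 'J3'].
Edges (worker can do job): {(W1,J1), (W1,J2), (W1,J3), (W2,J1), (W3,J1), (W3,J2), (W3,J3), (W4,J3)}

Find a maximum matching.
Matching: {(W1,J1), (W3,J2), (W4,J3)}

Maximum matching (size 3):
  W1 → J1
  W3 → J2
  W4 → J3

Each worker is assigned to at most one job, and each job to at most one worker.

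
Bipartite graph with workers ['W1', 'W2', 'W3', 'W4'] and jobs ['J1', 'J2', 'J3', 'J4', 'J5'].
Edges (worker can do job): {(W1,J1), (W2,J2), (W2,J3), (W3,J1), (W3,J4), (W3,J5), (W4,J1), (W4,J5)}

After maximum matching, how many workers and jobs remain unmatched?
Unmatched: 0 workers, 1 jobs

Maximum matching size: 4
Workers: 4 total, 4 matched, 0 unmatched
Jobs: 5 total, 4 matched, 1 unmatched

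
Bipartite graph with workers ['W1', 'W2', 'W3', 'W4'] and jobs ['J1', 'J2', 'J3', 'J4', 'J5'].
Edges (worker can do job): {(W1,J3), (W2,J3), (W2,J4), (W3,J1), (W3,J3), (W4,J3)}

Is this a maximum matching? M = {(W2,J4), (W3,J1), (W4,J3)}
Yes, size 3 is maximum

Proposed matching has size 3.
Maximum matching size for this graph: 3.

This is a maximum matching.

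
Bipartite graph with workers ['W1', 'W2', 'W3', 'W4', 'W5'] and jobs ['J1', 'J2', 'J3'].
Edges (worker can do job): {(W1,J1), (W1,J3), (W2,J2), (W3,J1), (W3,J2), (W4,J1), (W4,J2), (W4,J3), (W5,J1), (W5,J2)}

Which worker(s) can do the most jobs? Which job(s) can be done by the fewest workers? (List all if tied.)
Most versatile: W4 (3 jobs); Least covered: J3 (2 workers)

Worker degrees (jobs they can do): W1:2, W2:1, W3:2, W4:3, W5:2
Job degrees (workers who can do it): J1:4, J2:4, J3:2

Maximum worker degree is 3, achieved by: W4
Minimum job degree is 2, achieved by: J3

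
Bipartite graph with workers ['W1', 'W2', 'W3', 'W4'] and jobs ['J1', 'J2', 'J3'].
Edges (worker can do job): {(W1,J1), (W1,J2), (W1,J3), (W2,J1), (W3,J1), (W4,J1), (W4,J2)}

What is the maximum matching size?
Maximum matching size = 3

Maximum matching: {(W1,J3), (W3,J1), (W4,J2)}
Size: 3

This assigns 3 workers to 3 distinct jobs.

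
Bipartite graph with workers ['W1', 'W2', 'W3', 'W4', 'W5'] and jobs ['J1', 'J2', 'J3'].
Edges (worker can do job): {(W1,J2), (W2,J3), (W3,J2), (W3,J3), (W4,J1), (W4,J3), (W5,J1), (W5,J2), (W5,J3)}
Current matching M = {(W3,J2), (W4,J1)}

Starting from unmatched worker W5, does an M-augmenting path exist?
Yes: W5 → J2 → W3 → J3

An M-augmenting path alternates non-matching / matching edges, starting and ending at unmatched vertices.
Path: W5 → J2 → W3 → J3
(J3 is unmatched in M, so the path is augmenting.)
Flipping edges along this path would increase |M| from 2 to 3.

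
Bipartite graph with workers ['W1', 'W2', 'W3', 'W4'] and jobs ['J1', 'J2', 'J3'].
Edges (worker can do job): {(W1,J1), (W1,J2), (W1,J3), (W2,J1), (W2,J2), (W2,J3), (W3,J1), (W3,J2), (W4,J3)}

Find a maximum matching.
Matching: {(W1,J2), (W3,J1), (W4,J3)}

Maximum matching (size 3):
  W1 → J2
  W3 → J1
  W4 → J3

Each worker is assigned to at most one job, and each job to at most one worker.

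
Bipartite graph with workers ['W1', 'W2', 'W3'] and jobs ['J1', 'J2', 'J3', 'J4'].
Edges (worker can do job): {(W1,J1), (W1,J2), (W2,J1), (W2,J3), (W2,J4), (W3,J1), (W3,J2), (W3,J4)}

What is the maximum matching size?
Maximum matching size = 3

Maximum matching: {(W1,J2), (W2,J4), (W3,J1)}
Size: 3

This assigns 3 workers to 3 distinct jobs.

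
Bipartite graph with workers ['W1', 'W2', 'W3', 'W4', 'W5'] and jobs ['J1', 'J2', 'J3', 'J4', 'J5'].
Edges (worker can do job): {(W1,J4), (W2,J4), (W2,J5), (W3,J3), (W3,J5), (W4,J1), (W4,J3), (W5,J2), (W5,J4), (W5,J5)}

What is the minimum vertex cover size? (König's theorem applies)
Minimum vertex cover size = 5

By König's theorem: in bipartite graphs,
min vertex cover = max matching = 5

Maximum matching has size 5, so minimum vertex cover also has size 5.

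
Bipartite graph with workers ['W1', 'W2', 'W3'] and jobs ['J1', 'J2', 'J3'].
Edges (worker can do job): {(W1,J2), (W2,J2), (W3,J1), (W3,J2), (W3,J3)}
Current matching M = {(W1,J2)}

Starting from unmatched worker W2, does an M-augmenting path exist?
No augmenting path from W2

Alternating search from W2 reaches jobs: {J2}.
Every reachable job is already matched in M, and following those matched edges back to workers exposes no further unvisited jobs.
No M-augmenting path from W2 exists.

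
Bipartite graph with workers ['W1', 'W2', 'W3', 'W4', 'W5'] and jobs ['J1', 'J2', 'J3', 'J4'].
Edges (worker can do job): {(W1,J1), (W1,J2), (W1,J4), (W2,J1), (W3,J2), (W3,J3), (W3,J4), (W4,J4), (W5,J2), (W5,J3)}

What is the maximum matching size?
Maximum matching size = 4

Maximum matching: {(W1,J1), (W3,J3), (W4,J4), (W5,J2)}
Size: 4

This assigns 4 workers to 4 distinct jobs.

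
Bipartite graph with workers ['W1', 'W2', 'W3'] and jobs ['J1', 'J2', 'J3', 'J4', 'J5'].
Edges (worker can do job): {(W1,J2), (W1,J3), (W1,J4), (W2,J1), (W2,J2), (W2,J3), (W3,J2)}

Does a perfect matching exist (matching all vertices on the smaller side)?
Yes, perfect matching exists (size 3)

Perfect matching: {(W1,J4), (W2,J1), (W3,J2)}
All 3 vertices on the smaller side are matched.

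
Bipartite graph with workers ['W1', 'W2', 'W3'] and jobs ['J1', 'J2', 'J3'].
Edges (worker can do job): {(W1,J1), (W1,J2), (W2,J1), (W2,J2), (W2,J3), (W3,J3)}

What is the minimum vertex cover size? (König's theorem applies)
Minimum vertex cover size = 3

By König's theorem: in bipartite graphs,
min vertex cover = max matching = 3

Maximum matching has size 3, so minimum vertex cover also has size 3.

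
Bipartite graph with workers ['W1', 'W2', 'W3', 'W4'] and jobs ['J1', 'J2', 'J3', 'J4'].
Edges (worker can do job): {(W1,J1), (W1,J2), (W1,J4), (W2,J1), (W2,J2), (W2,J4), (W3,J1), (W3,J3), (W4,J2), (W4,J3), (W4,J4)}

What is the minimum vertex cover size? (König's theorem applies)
Minimum vertex cover size = 4

By König's theorem: in bipartite graphs,
min vertex cover = max matching = 4

Maximum matching has size 4, so minimum vertex cover also has size 4.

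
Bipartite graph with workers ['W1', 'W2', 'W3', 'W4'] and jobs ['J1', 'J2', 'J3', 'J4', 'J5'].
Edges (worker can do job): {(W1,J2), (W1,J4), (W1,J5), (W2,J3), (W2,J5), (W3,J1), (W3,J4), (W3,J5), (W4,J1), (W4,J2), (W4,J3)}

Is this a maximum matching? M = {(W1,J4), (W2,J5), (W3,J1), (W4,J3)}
Yes, size 4 is maximum

Proposed matching has size 4.
Maximum matching size for this graph: 4.

This is a maximum matching.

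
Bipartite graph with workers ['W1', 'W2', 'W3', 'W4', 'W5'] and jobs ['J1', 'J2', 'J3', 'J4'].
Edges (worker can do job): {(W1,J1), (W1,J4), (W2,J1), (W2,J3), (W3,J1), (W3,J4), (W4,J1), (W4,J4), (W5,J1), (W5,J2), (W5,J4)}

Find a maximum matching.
Matching: {(W2,J3), (W3,J4), (W4,J1), (W5,J2)}

Maximum matching (size 4):
  W2 → J3
  W3 → J4
  W4 → J1
  W5 → J2

Each worker is assigned to at most one job, and each job to at most one worker.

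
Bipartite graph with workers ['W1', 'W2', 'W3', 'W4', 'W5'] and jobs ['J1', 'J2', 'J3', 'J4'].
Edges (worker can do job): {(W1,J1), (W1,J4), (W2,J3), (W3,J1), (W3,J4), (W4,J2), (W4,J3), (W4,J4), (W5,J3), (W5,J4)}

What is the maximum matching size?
Maximum matching size = 4

Maximum matching: {(W1,J1), (W3,J4), (W4,J2), (W5,J3)}
Size: 4

This assigns 4 workers to 4 distinct jobs.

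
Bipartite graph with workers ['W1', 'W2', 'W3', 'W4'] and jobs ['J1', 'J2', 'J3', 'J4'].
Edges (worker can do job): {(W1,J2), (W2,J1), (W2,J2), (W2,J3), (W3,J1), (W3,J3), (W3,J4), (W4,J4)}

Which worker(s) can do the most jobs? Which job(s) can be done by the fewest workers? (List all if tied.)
Most versatile: W2, W3 (3 jobs); Least covered: J1, J2, J3, J4 (2 workers)

Worker degrees (jobs they can do): W1:1, W2:3, W3:3, W4:1
Job degrees (workers who can do it): J1:2, J2:2, J3:2, J4:2

Maximum worker degree is 3, achieved by: W2, W3
Minimum job degree is 2, achieved by: J1, J2, J3, J4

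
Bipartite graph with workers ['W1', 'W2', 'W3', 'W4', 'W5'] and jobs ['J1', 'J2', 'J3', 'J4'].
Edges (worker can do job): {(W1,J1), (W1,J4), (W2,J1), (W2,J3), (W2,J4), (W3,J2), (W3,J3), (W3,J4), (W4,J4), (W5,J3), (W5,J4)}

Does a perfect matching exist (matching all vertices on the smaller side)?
Yes, perfect matching exists (size 4)

Perfect matching: {(W1,J1), (W3,J2), (W4,J4), (W5,J3)}
All 4 vertices on the smaller side are matched.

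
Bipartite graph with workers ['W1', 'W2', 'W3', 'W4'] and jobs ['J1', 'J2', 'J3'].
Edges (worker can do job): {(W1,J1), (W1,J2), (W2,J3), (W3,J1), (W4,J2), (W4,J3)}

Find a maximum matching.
Matching: {(W1,J2), (W3,J1), (W4,J3)}

Maximum matching (size 3):
  W1 → J2
  W3 → J1
  W4 → J3

Each worker is assigned to at most one job, and each job to at most one worker.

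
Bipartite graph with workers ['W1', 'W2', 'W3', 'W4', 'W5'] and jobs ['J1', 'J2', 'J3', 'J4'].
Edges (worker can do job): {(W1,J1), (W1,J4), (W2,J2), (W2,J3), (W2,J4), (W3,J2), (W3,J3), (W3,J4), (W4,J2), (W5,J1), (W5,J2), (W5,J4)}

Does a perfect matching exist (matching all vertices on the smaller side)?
Yes, perfect matching exists (size 4)

Perfect matching: {(W1,J1), (W2,J3), (W3,J4), (W5,J2)}
All 4 vertices on the smaller side are matched.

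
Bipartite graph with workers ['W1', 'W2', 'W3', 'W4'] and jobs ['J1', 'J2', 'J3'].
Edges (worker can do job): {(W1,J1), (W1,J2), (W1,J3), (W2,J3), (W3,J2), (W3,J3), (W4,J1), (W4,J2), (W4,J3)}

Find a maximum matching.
Matching: {(W1,J1), (W3,J3), (W4,J2)}

Maximum matching (size 3):
  W1 → J1
  W3 → J3
  W4 → J2

Each worker is assigned to at most one job, and each job to at most one worker.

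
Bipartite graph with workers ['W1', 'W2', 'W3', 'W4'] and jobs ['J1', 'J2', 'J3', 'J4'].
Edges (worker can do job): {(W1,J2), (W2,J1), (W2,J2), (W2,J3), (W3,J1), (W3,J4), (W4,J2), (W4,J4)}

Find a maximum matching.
Matching: {(W1,J2), (W2,J3), (W3,J1), (W4,J4)}

Maximum matching (size 4):
  W1 → J2
  W2 → J3
  W3 → J1
  W4 → J4

Each worker is assigned to at most one job, and each job to at most one worker.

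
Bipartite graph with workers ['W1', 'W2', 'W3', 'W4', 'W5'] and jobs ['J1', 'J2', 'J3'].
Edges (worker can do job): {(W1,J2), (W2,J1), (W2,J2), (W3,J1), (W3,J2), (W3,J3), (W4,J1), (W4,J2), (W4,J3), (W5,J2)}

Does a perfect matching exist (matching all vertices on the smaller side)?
Yes, perfect matching exists (size 3)

Perfect matching: {(W3,J3), (W4,J1), (W5,J2)}
All 3 vertices on the smaller side are matched.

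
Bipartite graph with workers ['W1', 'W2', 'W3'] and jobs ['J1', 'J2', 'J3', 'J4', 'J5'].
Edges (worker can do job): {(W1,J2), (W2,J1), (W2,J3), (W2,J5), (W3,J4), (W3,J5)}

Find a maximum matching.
Matching: {(W1,J2), (W2,J1), (W3,J5)}

Maximum matching (size 3):
  W1 → J2
  W2 → J1
  W3 → J5

Each worker is assigned to at most one job, and each job to at most one worker.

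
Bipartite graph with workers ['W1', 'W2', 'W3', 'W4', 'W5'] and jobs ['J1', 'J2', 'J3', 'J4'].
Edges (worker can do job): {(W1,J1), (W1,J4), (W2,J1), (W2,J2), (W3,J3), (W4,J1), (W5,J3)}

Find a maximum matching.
Matching: {(W1,J4), (W2,J2), (W3,J3), (W4,J1)}

Maximum matching (size 4):
  W1 → J4
  W2 → J2
  W3 → J3
  W4 → J1

Each worker is assigned to at most one job, and each job to at most one worker.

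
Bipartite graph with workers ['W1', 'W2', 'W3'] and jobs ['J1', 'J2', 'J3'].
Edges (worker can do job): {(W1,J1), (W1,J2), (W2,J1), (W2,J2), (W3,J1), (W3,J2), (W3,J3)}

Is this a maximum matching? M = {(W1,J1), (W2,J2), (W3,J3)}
Yes, size 3 is maximum

Proposed matching has size 3.
Maximum matching size for this graph: 3.

This is a maximum matching.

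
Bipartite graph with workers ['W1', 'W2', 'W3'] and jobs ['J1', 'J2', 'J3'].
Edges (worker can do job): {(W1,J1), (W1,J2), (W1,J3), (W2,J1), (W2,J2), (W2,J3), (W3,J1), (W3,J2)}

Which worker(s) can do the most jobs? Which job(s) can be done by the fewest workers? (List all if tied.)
Most versatile: W1, W2 (3 jobs); Least covered: J3 (2 workers)

Worker degrees (jobs they can do): W1:3, W2:3, W3:2
Job degrees (workers who can do it): J1:3, J2:3, J3:2

Maximum worker degree is 3, achieved by: W1, W2
Minimum job degree is 2, achieved by: J3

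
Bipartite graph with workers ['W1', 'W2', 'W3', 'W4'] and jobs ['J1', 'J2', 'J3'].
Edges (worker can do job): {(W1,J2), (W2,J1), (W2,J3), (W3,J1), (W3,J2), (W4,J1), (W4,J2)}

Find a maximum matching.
Matching: {(W2,J3), (W3,J2), (W4,J1)}

Maximum matching (size 3):
  W2 → J3
  W3 → J2
  W4 → J1

Each worker is assigned to at most one job, and each job to at most one worker.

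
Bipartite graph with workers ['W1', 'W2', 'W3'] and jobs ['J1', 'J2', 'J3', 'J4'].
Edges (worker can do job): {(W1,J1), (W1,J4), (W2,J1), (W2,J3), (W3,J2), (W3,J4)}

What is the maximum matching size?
Maximum matching size = 3

Maximum matching: {(W1,J1), (W2,J3), (W3,J4)}
Size: 3

This assigns 3 workers to 3 distinct jobs.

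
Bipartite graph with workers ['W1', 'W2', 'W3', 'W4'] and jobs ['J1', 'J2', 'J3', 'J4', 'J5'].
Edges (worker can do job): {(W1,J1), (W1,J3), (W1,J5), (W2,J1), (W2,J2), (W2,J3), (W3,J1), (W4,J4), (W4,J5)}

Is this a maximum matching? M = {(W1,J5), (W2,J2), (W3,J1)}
No, size 3 is not maximum

Proposed matching has size 3.
Maximum matching size for this graph: 4.

This is NOT maximum - can be improved to size 4.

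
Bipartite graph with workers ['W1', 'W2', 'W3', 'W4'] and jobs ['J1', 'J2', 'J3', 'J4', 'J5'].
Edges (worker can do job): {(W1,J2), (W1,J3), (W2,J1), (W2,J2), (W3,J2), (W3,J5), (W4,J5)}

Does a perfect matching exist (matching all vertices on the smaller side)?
Yes, perfect matching exists (size 4)

Perfect matching: {(W1,J3), (W2,J1), (W3,J2), (W4,J5)}
All 4 vertices on the smaller side are matched.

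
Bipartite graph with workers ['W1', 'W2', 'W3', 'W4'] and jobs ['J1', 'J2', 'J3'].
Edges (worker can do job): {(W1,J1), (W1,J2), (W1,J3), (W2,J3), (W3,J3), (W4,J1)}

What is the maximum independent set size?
Maximum independent set = 4

By König's theorem:
- Min vertex cover = Max matching = 3
- Max independent set = Total vertices - Min vertex cover
- Max independent set = 7 - 3 = 4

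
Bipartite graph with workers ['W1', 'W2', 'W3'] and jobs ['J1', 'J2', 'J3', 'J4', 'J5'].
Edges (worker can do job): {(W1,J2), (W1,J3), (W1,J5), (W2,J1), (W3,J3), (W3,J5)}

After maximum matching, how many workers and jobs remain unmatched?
Unmatched: 0 workers, 2 jobs

Maximum matching size: 3
Workers: 3 total, 3 matched, 0 unmatched
Jobs: 5 total, 3 matched, 2 unmatched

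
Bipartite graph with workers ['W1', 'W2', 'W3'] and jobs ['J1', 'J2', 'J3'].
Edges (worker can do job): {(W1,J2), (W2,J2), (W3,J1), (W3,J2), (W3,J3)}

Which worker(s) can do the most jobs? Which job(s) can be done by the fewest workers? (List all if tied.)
Most versatile: W3 (3 jobs); Least covered: J1, J3 (1 workers)

Worker degrees (jobs they can do): W1:1, W2:1, W3:3
Job degrees (workers who can do it): J1:1, J2:3, J3:1

Maximum worker degree is 3, achieved by: W3
Minimum job degree is 1, achieved by: J1, J3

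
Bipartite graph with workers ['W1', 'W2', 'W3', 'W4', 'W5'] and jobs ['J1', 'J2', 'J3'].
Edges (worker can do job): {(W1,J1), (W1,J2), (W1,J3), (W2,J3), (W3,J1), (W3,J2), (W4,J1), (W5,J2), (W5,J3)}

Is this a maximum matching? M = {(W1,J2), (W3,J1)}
No, size 2 is not maximum

Proposed matching has size 2.
Maximum matching size for this graph: 3.

This is NOT maximum - can be improved to size 3.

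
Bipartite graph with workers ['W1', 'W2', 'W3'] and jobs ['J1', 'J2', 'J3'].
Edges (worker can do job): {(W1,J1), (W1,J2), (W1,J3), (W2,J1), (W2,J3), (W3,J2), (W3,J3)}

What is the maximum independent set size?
Maximum independent set = 3

By König's theorem:
- Min vertex cover = Max matching = 3
- Max independent set = Total vertices - Min vertex cover
- Max independent set = 6 - 3 = 3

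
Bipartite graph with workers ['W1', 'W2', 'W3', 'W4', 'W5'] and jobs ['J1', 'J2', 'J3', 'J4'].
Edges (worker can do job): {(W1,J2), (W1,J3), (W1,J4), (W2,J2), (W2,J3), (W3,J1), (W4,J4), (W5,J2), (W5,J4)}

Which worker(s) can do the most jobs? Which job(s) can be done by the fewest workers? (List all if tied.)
Most versatile: W1 (3 jobs); Least covered: J1 (1 workers)

Worker degrees (jobs they can do): W1:3, W2:2, W3:1, W4:1, W5:2
Job degrees (workers who can do it): J1:1, J2:3, J3:2, J4:3

Maximum worker degree is 3, achieved by: W1
Minimum job degree is 1, achieved by: J1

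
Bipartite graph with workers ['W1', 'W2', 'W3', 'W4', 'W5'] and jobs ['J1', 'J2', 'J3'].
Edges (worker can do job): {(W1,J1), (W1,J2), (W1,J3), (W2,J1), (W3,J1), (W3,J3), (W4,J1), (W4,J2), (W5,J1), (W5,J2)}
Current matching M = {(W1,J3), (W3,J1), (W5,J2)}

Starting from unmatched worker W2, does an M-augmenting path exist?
No augmenting path from W2

Alternating search from W2 reaches jobs: {J1, J2, J3}.
Every reachable job is already matched in M, and following those matched edges back to workers exposes no further unvisited jobs.
No M-augmenting path from W2 exists.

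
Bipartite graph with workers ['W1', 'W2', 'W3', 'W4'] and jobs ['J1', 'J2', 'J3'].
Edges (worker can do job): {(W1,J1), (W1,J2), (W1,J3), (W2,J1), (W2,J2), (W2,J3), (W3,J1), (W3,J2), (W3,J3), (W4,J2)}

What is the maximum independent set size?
Maximum independent set = 4

By König's theorem:
- Min vertex cover = Max matching = 3
- Max independent set = Total vertices - Min vertex cover
- Max independent set = 7 - 3 = 4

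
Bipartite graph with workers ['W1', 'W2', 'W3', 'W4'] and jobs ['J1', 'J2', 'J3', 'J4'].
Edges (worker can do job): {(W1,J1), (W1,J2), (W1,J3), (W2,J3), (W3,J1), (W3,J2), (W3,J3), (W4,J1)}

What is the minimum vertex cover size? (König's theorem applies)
Minimum vertex cover size = 3

By König's theorem: in bipartite graphs,
min vertex cover = max matching = 3

Maximum matching has size 3, so minimum vertex cover also has size 3.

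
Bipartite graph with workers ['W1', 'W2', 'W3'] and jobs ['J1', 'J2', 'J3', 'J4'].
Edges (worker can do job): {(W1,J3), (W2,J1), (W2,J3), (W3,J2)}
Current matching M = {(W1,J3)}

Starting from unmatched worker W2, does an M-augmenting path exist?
Yes: W2 → J1

An M-augmenting path alternates non-matching / matching edges, starting and ending at unmatched vertices.
Path: W2 → J1
(J1 is unmatched in M, so the path is augmenting.)
Flipping edges along this path would increase |M| from 1 to 2.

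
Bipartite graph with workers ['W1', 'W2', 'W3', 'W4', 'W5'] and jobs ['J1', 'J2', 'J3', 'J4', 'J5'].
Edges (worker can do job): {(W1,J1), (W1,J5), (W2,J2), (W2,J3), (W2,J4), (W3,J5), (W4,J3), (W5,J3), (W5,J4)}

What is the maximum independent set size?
Maximum independent set = 5

By König's theorem:
- Min vertex cover = Max matching = 5
- Max independent set = Total vertices - Min vertex cover
- Max independent set = 10 - 5 = 5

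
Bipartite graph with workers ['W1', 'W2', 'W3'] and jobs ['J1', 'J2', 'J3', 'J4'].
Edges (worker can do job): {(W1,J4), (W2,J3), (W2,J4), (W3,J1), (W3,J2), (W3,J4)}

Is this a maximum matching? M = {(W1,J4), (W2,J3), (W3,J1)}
Yes, size 3 is maximum

Proposed matching has size 3.
Maximum matching size for this graph: 3.

This is a maximum matching.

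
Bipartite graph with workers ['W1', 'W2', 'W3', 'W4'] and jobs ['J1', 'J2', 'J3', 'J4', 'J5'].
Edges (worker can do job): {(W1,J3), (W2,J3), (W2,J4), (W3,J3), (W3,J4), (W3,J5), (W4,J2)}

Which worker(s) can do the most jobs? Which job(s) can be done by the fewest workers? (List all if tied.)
Most versatile: W3 (3 jobs); Least covered: J1 (0 workers)

Worker degrees (jobs they can do): W1:1, W2:2, W3:3, W4:1
Job degrees (workers who can do it): J1:0, J2:1, J3:3, J4:2, J5:1

Maximum worker degree is 3, achieved by: W3
Minimum job degree is 0, achieved by: J1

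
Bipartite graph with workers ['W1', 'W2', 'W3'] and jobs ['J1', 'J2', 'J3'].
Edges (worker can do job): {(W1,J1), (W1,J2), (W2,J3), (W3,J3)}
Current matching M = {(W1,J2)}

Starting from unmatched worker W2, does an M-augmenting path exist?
Yes: W2 → J3

An M-augmenting path alternates non-matching / matching edges, starting and ending at unmatched vertices.
Path: W2 → J3
(J3 is unmatched in M, so the path is augmenting.)
Flipping edges along this path would increase |M| from 1 to 2.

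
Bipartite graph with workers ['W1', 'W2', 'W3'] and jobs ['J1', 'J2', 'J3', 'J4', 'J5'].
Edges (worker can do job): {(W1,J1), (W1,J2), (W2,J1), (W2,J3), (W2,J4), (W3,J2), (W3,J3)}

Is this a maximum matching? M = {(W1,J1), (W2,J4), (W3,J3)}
Yes, size 3 is maximum

Proposed matching has size 3.
Maximum matching size for this graph: 3.

This is a maximum matching.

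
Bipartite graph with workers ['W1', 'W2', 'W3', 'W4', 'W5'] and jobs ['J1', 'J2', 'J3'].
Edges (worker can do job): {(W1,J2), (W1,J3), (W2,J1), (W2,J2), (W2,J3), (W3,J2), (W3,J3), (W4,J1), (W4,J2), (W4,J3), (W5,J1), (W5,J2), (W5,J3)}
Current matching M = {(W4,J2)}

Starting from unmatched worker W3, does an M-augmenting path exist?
Yes: W3 → J3

An M-augmenting path alternates non-matching / matching edges, starting and ending at unmatched vertices.
Path: W3 → J3
(J3 is unmatched in M, so the path is augmenting.)
Flipping edges along this path would increase |M| from 1 to 2.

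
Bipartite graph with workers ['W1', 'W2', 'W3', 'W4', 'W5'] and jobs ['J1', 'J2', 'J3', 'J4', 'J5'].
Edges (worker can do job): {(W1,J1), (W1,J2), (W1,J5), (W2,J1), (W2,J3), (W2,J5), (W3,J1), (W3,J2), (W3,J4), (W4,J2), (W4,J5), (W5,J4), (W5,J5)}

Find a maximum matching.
Matching: {(W1,J1), (W2,J3), (W3,J4), (W4,J2), (W5,J5)}

Maximum matching (size 5):
  W1 → J1
  W2 → J3
  W3 → J4
  W4 → J2
  W5 → J5

Each worker is assigned to at most one job, and each job to at most one worker.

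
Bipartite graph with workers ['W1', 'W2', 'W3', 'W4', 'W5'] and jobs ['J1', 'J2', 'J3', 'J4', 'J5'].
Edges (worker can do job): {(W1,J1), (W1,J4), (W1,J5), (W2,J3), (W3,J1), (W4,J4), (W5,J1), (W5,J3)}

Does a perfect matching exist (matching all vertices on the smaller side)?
No, maximum matching has size 4 < 5

Maximum matching has size 4, need 5 for perfect matching.
Unmatched workers: ['W2']
Unmatched jobs: ['J2']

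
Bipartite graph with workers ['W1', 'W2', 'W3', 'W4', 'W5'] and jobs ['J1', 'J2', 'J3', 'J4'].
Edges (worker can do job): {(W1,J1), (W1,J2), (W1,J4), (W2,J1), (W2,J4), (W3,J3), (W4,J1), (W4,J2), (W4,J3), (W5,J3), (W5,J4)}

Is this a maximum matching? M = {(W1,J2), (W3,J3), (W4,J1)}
No, size 3 is not maximum

Proposed matching has size 3.
Maximum matching size for this graph: 4.

This is NOT maximum - can be improved to size 4.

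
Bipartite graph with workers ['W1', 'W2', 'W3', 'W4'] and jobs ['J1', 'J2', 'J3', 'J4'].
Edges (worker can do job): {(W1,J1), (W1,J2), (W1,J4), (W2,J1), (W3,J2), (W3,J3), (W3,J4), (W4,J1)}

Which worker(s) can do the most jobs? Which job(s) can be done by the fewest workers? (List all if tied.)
Most versatile: W1, W3 (3 jobs); Least covered: J3 (1 workers)

Worker degrees (jobs they can do): W1:3, W2:1, W3:3, W4:1
Job degrees (workers who can do it): J1:3, J2:2, J3:1, J4:2

Maximum worker degree is 3, achieved by: W1, W3
Minimum job degree is 1, achieved by: J3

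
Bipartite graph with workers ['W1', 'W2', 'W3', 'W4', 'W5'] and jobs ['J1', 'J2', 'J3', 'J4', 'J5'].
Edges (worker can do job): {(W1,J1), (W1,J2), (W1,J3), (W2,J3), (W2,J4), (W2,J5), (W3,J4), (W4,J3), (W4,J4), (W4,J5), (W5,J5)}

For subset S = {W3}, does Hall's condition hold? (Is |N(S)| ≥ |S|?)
Yes: |N(S)| = 1, |S| = 1

Subset S = {W3}
Neighbors N(S) = {J4}

|N(S)| = 1, |S| = 1
Hall's condition: |N(S)| ≥ |S| is satisfied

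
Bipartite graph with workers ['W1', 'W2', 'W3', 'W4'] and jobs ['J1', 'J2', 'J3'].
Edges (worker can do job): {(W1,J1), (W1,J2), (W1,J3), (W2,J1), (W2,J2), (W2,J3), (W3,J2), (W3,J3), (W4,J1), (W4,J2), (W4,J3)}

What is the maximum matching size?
Maximum matching size = 3

Maximum matching: {(W1,J3), (W3,J2), (W4,J1)}
Size: 3

This assigns 3 workers to 3 distinct jobs.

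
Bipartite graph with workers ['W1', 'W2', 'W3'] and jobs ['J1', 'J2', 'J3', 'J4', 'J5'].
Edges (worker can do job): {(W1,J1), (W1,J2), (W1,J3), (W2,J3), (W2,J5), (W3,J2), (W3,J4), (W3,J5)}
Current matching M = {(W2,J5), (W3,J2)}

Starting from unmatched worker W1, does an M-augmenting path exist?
Yes: W1 → J1

An M-augmenting path alternates non-matching / matching edges, starting and ending at unmatched vertices.
Path: W1 → J1
(J1 is unmatched in M, so the path is augmenting.)
Flipping edges along this path would increase |M| from 2 to 3.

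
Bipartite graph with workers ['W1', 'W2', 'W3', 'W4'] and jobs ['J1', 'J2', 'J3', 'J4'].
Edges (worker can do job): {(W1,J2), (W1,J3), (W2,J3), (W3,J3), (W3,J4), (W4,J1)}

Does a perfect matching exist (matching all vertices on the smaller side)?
Yes, perfect matching exists (size 4)

Perfect matching: {(W1,J2), (W2,J3), (W3,J4), (W4,J1)}
All 4 vertices on the smaller side are matched.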